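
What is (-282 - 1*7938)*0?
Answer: 0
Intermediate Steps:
(-282 - 1*7938)*0 = (-282 - 7938)*0 = -8220*0 = 0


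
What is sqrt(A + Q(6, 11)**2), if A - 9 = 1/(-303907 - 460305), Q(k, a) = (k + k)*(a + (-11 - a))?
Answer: sqrt(2545305081758135)/382106 ≈ 132.03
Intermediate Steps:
Q(k, a) = -22*k (Q(k, a) = (2*k)*(-11) = -22*k)
A = 6877907/764212 (A = 9 + 1/(-303907 - 460305) = 9 + 1/(-764212) = 9 - 1/764212 = 6877907/764212 ≈ 9.0000)
sqrt(A + Q(6, 11)**2) = sqrt(6877907/764212 + (-22*6)**2) = sqrt(6877907/764212 + (-132)**2) = sqrt(6877907/764212 + 17424) = sqrt(13322507795/764212) = sqrt(2545305081758135)/382106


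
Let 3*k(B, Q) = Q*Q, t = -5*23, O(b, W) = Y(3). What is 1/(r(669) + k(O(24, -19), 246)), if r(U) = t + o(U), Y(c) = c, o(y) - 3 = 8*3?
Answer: 1/20084 ≈ 4.9791e-5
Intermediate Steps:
o(y) = 27 (o(y) = 3 + 8*3 = 3 + 24 = 27)
O(b, W) = 3
t = -115
r(U) = -88 (r(U) = -115 + 27 = -88)
k(B, Q) = Q²/3 (k(B, Q) = (Q*Q)/3 = Q²/3)
1/(r(669) + k(O(24, -19), 246)) = 1/(-88 + (⅓)*246²) = 1/(-88 + (⅓)*60516) = 1/(-88 + 20172) = 1/20084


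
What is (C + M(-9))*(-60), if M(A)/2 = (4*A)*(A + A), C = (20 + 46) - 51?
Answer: -78660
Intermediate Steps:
C = 15 (C = 66 - 51 = 15)
M(A) = 16*A² (M(A) = 2*((4*A)*(A + A)) = 2*((4*A)*(2*A)) = 2*(8*A²) = 16*A²)
(C + M(-9))*(-60) = (15 + 16*(-9)²)*(-60) = (15 + 16*81)*(-60) = (15 + 1296)*(-60) = 1311*(-60) = -78660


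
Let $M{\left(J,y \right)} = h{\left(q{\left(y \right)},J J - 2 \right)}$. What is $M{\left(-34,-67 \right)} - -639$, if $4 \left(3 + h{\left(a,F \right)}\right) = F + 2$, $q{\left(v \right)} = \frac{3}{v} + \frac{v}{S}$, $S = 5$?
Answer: $925$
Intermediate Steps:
$q{\left(v \right)} = \frac{3}{v} + \frac{v}{5}$
$h{\left(a,F \right)} = - \frac{5}{2} + \frac{F}{4}$ ($h{\left(a,F \right)} = -3 + \frac{F + 2}{4} = -3 + \frac{2 + F}{4} = -3 + \left(\frac{1}{2} + \frac{F}{4}\right) = - \frac{5}{2} + \frac{F}{4}$)
$M{\left(J,y \right)} = -3 + \frac{J^{2}}{4}$ ($M{\left(J,y \right)} = - \frac{5}{2} + \frac{J J - 2}{4} = - \frac{5}{2} + \frac{J^{2} - 2}{4} = - \frac{5}{2} + \frac{-2 + J^{2}}{4} = - \frac{5}{2} + \left(- \frac{1}{2} + \frac{J^{2}}{4}\right) = -3 + \frac{J^{2}}{4}$)
$M{\left(-34,-67 \right)} - -639 = \left(-3 + \frac{\left(-34\right)^{2}}{4}\right) - -639 = \left(-3 + \frac{1}{4} \cdot 1156\right) + 639 = \left(-3 + 289\right) + 639 = 286 + 639 = 925$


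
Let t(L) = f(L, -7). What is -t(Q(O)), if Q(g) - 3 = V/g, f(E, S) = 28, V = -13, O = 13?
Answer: -28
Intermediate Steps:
Q(g) = 3 - 13/g
t(L) = 28
-t(Q(O)) = -1*28 = -28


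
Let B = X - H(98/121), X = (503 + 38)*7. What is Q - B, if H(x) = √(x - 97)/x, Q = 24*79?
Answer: -1891 + 11*I*√11639/98 ≈ -1891.0 + 12.109*I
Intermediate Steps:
Q = 1896
X = 3787 (X = 541*7 = 3787)
H(x) = √(-97 + x)/x
B = 3787 - 11*I*√11639/98 (B = 3787 - √(-97 + 98/121)/(98/121) = 3787 - √(-97 + 98*(1/121))/(98*(1/121)) = 3787 - √(-97 + 98/121)/98/121 = 3787 - 121*√(-11639/121)/98 = 3787 - 121*I*√11639/11/98 = 3787 - 11*I*√11639/98 ≈ 3787.0 - 12.109*I)
Q - B = 1896 - (3787 - 11*I*√11639/98) = 1896 + (-3787 + 11*I*√11639/98) = -1891 + 11*I*√11639/98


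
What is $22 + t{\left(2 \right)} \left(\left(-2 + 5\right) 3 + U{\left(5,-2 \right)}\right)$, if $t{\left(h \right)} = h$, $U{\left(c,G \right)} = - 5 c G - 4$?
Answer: $132$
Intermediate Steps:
$U{\left(c,G \right)} = -4 - 5 G c$ ($U{\left(c,G \right)} = - 5 G c - 4 = -4 - 5 G c$)
$22 + t{\left(2 \right)} \left(\left(-2 + 5\right) 3 + U{\left(5,-2 \right)}\right) = 22 + 2 \left(\left(-2 + 5\right) 3 - \left(4 - 50\right)\right) = 22 + 2 \left(3 \cdot 3 + \left(-4 + 50\right)\right) = 22 + 2 \left(9 + 46\right) = 22 + 2 \cdot 55 = 22 + 110 = 132$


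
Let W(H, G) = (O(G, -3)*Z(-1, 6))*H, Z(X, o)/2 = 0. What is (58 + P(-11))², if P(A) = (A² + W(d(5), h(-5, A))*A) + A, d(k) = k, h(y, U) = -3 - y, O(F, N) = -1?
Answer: 28224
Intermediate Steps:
Z(X, o) = 0 (Z(X, o) = 2*0 = 0)
W(H, G) = 0 (W(H, G) = (-1*0)*H = 0*H = 0)
P(A) = A + A² (P(A) = (A² + 0*A) + A = (A² + 0) + A = A² + A = A + A²)
(58 + P(-11))² = (58 - 11*(1 - 11))² = (58 - 11*(-10))² = (58 + 110)² = 168² = 28224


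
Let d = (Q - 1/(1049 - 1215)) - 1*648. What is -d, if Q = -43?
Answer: 114705/166 ≈ 690.99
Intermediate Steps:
d = -114705/166 (d = (-43 - 1/(1049 - 1215)) - 1*648 = (-43 - 1/(-166)) - 648 = (-43 - 1*(-1/166)) - 648 = (-43 + 1/166) - 648 = -7137/166 - 648 = -114705/166 ≈ -690.99)
-d = -1*(-114705/166) = 114705/166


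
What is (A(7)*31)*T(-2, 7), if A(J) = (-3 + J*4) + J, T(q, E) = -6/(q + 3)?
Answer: -5952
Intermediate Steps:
T(q, E) = -6/(3 + q)
A(J) = -3 + 5*J (A(J) = (-3 + 4*J) + J = -3 + 5*J)
(A(7)*31)*T(-2, 7) = ((-3 + 5*7)*31)*(-6/(3 - 2)) = ((-3 + 35)*31)*(-6/1) = (32*31)*(-6*1) = 992*(-6) = -5952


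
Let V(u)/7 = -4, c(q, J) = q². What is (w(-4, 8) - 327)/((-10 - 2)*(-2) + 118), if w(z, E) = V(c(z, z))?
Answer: -5/2 ≈ -2.5000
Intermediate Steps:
V(u) = -28 (V(u) = 7*(-4) = -28)
w(z, E) = -28
(w(-4, 8) - 327)/((-10 - 2)*(-2) + 118) = (-28 - 327)/((-10 - 2)*(-2) + 118) = -355/(-12*(-2) + 118) = -355/(24 + 118) = -355/142 = -355*1/142 = -5/2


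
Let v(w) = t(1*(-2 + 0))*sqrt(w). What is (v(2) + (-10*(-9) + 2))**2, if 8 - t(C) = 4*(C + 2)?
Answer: 8592 + 1472*sqrt(2) ≈ 10674.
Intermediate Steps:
t(C) = -4*C (t(C) = 8 - 4*(C + 2) = 8 - 4*(2 + C) = 8 - (8 + 4*C) = 8 + (-8 - 4*C) = -4*C)
v(w) = 8*sqrt(w) (v(w) = (-4*(-2 + 0))*sqrt(w) = (-4*(-2))*sqrt(w) = 8*sqrt(w))
(v(2) + (-10*(-9) + 2))**2 = (8*sqrt(2) + (-10*(-9) + 2))**2 = (8*sqrt(2) + (90 + 2))**2 = (8*sqrt(2) + 92)**2 = (92 + 8*sqrt(2))**2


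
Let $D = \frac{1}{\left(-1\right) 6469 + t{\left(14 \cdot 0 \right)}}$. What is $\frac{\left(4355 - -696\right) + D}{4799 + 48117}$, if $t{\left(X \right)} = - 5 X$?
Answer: $\frac{16337459}{171156802} \approx 0.095453$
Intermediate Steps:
$D = - \frac{1}{6469}$ ($D = \frac{1}{\left(-1\right) 6469 - 5 \cdot 14 \cdot 0} = \frac{1}{-6469 - 0} = \frac{1}{-6469 + 0} = \frac{1}{-6469} = - \frac{1}{6469} \approx -0.00015458$)
$\frac{\left(4355 - -696\right) + D}{4799 + 48117} = \frac{\left(4355 - -696\right) - \frac{1}{6469}}{4799 + 48117} = \frac{\left(4355 + 696\right) - \frac{1}{6469}}{52916} = \left(5051 - \frac{1}{6469}\right) \frac{1}{52916} = \frac{32674918}{6469} \cdot \frac{1}{52916} = \frac{16337459}{171156802}$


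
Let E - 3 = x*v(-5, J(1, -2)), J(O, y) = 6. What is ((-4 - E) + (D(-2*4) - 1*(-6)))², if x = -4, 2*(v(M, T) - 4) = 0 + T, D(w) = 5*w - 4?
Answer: 289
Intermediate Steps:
D(w) = -4 + 5*w
v(M, T) = 4 + T/2 (v(M, T) = 4 + (0 + T)/2 = 4 + T/2)
E = -25 (E = 3 - 4*(4 + (½)*6) = 3 - 4*(4 + 3) = 3 - 4*7 = 3 - 28 = -25)
((-4 - E) + (D(-2*4) - 1*(-6)))² = ((-4 - 1*(-25)) + ((-4 + 5*(-2*4)) - 1*(-6)))² = ((-4 + 25) + ((-4 + 5*(-8)) + 6))² = (21 + ((-4 - 40) + 6))² = (21 + (-44 + 6))² = (21 - 38)² = (-17)² = 289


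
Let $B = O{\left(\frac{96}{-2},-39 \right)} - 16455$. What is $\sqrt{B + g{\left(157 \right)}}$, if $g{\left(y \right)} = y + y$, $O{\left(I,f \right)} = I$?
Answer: $i \sqrt{16189} \approx 127.24 i$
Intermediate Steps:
$g{\left(y \right)} = 2 y$
$B = -16503$ ($B = \frac{96}{-2} - 16455 = 96 \left(- \frac{1}{2}\right) - 16455 = -48 - 16455 = -16503$)
$\sqrt{B + g{\left(157 \right)}} = \sqrt{-16503 + 2 \cdot 157} = \sqrt{-16503 + 314} = \sqrt{-16189} = i \sqrt{16189}$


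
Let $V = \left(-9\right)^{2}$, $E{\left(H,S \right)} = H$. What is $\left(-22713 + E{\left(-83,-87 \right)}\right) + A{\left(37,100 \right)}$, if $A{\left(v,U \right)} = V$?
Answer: $-22715$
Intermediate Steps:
$V = 81$
$A{\left(v,U \right)} = 81$
$\left(-22713 + E{\left(-83,-87 \right)}\right) + A{\left(37,100 \right)} = \left(-22713 - 83\right) + 81 = -22796 + 81 = -22715$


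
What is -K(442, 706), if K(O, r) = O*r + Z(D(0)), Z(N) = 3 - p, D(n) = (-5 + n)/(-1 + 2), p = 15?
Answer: -312040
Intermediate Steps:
D(n) = -5 + n (D(n) = (-5 + n)/1 = (-5 + n)*1 = -5 + n)
Z(N) = -12 (Z(N) = 3 - 1*15 = 3 - 15 = -12)
K(O, r) = -12 + O*r (K(O, r) = O*r - 12 = -12 + O*r)
-K(442, 706) = -(-12 + 442*706) = -(-12 + 312052) = -1*312040 = -312040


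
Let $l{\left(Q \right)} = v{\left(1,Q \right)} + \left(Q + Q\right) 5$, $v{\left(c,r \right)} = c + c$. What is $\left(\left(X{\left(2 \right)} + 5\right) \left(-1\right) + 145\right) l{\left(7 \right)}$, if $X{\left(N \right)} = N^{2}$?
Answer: $9792$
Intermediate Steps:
$v{\left(c,r \right)} = 2 c$
$l{\left(Q \right)} = 2 + 10 Q$ ($l{\left(Q \right)} = 2 \cdot 1 + \left(Q + Q\right) 5 = 2 + 2 Q 5 = 2 + 10 Q$)
$\left(\left(X{\left(2 \right)} + 5\right) \left(-1\right) + 145\right) l{\left(7 \right)} = \left(\left(2^{2} + 5\right) \left(-1\right) + 145\right) \left(2 + 10 \cdot 7\right) = \left(\left(4 + 5\right) \left(-1\right) + 145\right) \left(2 + 70\right) = \left(9 \left(-1\right) + 145\right) 72 = \left(-9 + 145\right) 72 = 136 \cdot 72 = 9792$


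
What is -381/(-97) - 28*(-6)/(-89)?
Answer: 17613/8633 ≈ 2.0402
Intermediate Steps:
-381/(-97) - 28*(-6)/(-89) = -381*(-1/97) + 168*(-1/89) = 381/97 - 168/89 = 17613/8633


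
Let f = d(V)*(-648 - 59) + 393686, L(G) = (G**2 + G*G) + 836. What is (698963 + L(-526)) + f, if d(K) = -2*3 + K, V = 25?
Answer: 1633404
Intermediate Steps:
L(G) = 836 + 2*G**2 (L(G) = (G**2 + G**2) + 836 = 2*G**2 + 836 = 836 + 2*G**2)
d(K) = -6 + K
f = 380253 (f = (-6 + 25)*(-648 - 59) + 393686 = 19*(-707) + 393686 = -13433 + 393686 = 380253)
(698963 + L(-526)) + f = (698963 + (836 + 2*(-526)**2)) + 380253 = (698963 + (836 + 2*276676)) + 380253 = (698963 + (836 + 553352)) + 380253 = (698963 + 554188) + 380253 = 1253151 + 380253 = 1633404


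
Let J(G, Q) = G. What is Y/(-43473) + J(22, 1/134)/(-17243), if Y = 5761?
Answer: -2332403/17432673 ≈ -0.13379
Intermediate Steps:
Y/(-43473) + J(22, 1/134)/(-17243) = 5761/(-43473) + 22/(-17243) = 5761*(-1/43473) + 22*(-1/17243) = -5761/43473 - 22/17243 = -2332403/17432673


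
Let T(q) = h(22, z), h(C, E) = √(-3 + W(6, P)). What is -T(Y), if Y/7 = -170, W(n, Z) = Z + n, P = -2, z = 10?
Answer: -1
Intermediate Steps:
h(C, E) = 1 (h(C, E) = √(-3 + (-2 + 6)) = √(-3 + 4) = √1 = 1)
Y = -1190 (Y = 7*(-170) = -1190)
T(q) = 1
-T(Y) = -1*1 = -1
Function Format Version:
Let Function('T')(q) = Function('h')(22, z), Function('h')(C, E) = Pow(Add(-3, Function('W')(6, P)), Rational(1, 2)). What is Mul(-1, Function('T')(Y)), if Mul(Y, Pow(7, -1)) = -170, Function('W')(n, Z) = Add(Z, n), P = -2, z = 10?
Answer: -1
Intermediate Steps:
Function('h')(C, E) = 1 (Function('h')(C, E) = Pow(Add(-3, Add(-2, 6)), Rational(1, 2)) = Pow(Add(-3, 4), Rational(1, 2)) = Pow(1, Rational(1, 2)) = 1)
Y = -1190 (Y = Mul(7, -170) = -1190)
Function('T')(q) = 1
Mul(-1, Function('T')(Y)) = Mul(-1, 1) = -1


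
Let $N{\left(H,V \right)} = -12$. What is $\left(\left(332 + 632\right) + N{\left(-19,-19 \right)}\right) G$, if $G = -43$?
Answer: $-40936$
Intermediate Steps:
$\left(\left(332 + 632\right) + N{\left(-19,-19 \right)}\right) G = \left(\left(332 + 632\right) - 12\right) \left(-43\right) = \left(964 - 12\right) \left(-43\right) = 952 \left(-43\right) = -40936$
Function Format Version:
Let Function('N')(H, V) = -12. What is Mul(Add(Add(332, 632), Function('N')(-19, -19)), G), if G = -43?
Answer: -40936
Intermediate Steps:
Mul(Add(Add(332, 632), Function('N')(-19, -19)), G) = Mul(Add(Add(332, 632), -12), -43) = Mul(Add(964, -12), -43) = Mul(952, -43) = -40936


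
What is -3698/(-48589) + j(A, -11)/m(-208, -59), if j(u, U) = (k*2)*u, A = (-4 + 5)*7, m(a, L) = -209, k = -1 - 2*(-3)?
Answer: -2628348/10155101 ≈ -0.25882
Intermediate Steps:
k = 5 (k = -1 + 6 = 5)
A = 7 (A = 1*7 = 7)
j(u, U) = 10*u (j(u, U) = (5*2)*u = 10*u)
-3698/(-48589) + j(A, -11)/m(-208, -59) = -3698/(-48589) + (10*7)/(-209) = -3698*(-1/48589) + 70*(-1/209) = 3698/48589 - 70/209 = -2628348/10155101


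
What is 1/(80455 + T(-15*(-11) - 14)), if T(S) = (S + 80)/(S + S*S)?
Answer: 22952/1846603391 ≈ 1.2429e-5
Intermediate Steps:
T(S) = (80 + S)/(S + S²)
1/(80455 + T(-15*(-11) - 14)) = 1/(80455 + (80 + (-15*(-11) - 14))/((-15*(-11) - 14)*(1 + (-15*(-11) - 14)))) = 1/(80455 + (80 + (165 - 14))/((165 - 14)*(1 + (165 - 14)))) = 1/(80455 + (80 + 151)/(151*(1 + 151))) = 1/(80455 + (1/151)*231/152) = 1/(80455 + (1/151)*(1/152)*231) = 1/(80455 + 231/22952) = 1/(1846603391/22952) = 22952/1846603391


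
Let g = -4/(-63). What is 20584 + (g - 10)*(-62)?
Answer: 1335604/63 ≈ 21200.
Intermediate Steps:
g = 4/63 (g = -4*(-1/63) = 4/63 ≈ 0.063492)
20584 + (g - 10)*(-62) = 20584 + (4/63 - 10)*(-62) = 20584 - 626/63*(-62) = 20584 + 38812/63 = 1335604/63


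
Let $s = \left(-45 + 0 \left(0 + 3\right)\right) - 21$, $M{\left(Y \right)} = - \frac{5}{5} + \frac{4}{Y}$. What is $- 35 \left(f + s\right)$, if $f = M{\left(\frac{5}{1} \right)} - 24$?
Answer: $3157$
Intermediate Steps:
$M{\left(Y \right)} = -1 + \frac{4}{Y}$ ($M{\left(Y \right)} = \left(-5\right) \frac{1}{5} + \frac{4}{Y} = -1 + \frac{4}{Y}$)
$s = -66$ ($s = \left(-45 + 0 \cdot 3\right) - 21 = \left(-45 + 0\right) - 21 = -45 - 21 = -66$)
$f = - \frac{121}{5}$ ($f = \frac{4 - \frac{5}{1}}{5 \cdot 1^{-1}} - 24 = \frac{4 - 5 \cdot 1}{5 \cdot 1} - 24 = \frac{4 - 5}{5} - 24 = \frac{1}{5} \left(-1\right) - 24 = - \frac{1}{5} - 24 = - \frac{121}{5} \approx -24.2$)
$- 35 \left(f + s\right) = - 35 \left(- \frac{121}{5} - 66\right) = \left(-35\right) \left(- \frac{451}{5}\right) = 3157$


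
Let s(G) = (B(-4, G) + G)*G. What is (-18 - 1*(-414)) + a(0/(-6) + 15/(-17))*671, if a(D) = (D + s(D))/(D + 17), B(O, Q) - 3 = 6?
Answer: 284493/4658 ≈ 61.076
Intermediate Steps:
B(O, Q) = 9 (B(O, Q) = 3 + 6 = 9)
s(G) = G*(9 + G) (s(G) = (9 + G)*G = G*(9 + G))
a(D) = (D + D*(9 + D))/(17 + D) (a(D) = (D + D*(9 + D))/(D + 17) = (D + D*(9 + D))/(17 + D))
(-18 - 1*(-414)) + a(0/(-6) + 15/(-17))*671 = (-18 - 1*(-414)) + ((0/(-6) + 15/(-17))*(10 + (0/(-6) + 15/(-17)))/(17 + (0/(-6) + 15/(-17))))*671 = (-18 + 414) + ((0*(-1/6) + 15*(-1/17))*(10 + (0*(-1/6) + 15*(-1/17)))/(17 + (0*(-1/6) + 15*(-1/17))))*671 = 396 + ((0 - 15/17)*(10 + (0 - 15/17))/(17 + (0 - 15/17)))*671 = 396 - 15*(10 - 15/17)/(17*(17 - 15/17))*671 = 396 - 15/17*155/17/274/17*671 = 396 - 15/17*17/274*155/17*671 = 396 - 2325/4658*671 = 396 - 1560075/4658 = 284493/4658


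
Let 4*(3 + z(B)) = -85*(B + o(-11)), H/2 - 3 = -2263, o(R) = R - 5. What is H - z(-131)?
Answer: -30563/4 ≈ -7640.8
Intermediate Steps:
o(R) = -5 + R
H = -4520 (H = 6 + 2*(-2263) = 6 - 4526 = -4520)
z(B) = 337 - 85*B/4 (z(B) = -3 + (-85*(B + (-5 - 11)))/4 = -3 + (-85*(B - 16))/4 = -3 + (-85*(-16 + B))/4 = -3 + (1360 - 85*B)/4 = -3 + (340 - 85*B/4) = 337 - 85*B/4)
H - z(-131) = -4520 - (337 - 85/4*(-131)) = -4520 - (337 + 11135/4) = -4520 - 1*12483/4 = -4520 - 12483/4 = -30563/4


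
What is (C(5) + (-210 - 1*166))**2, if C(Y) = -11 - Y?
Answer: 153664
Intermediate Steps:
(C(5) + (-210 - 1*166))**2 = ((-11 - 1*5) + (-210 - 1*166))**2 = ((-11 - 5) + (-210 - 166))**2 = (-16 - 376)**2 = (-392)**2 = 153664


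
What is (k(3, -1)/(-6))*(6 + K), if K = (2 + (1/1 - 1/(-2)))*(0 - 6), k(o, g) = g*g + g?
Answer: 0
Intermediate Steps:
k(o, g) = g + g² (k(o, g) = g² + g = g + g²)
K = -21 (K = (2 + (1*1 - 1*(-½)))*(-6) = (2 + (1 + ½))*(-6) = (2 + 3/2)*(-6) = (7/2)*(-6) = -21)
(k(3, -1)/(-6))*(6 + K) = (-(1 - 1)/(-6))*(6 - 21) = (-1*0*(-⅙))*(-15) = (0*(-⅙))*(-15) = 0*(-15) = 0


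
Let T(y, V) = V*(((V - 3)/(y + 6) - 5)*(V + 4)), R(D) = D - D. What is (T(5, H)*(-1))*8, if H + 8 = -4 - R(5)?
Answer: 53760/11 ≈ 4887.3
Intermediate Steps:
R(D) = 0
H = -12 (H = -8 + (-4 - 1*0) = -8 + (-4 + 0) = -8 - 4 = -12)
T(y, V) = V*(-5 + (-3 + V)/(6 + y))*(4 + V) (T(y, V) = V*(((-3 + V)/(6 + y) - 5)*(4 + V)) = V*((-5 + (-3 + V)/(6 + y))*(4 + V)) = V*(-5 + (-3 + V)/(6 + y))*(4 + V))
(T(5, H)*(-1))*8 = (-12*(-132 + (-12)**2 - 29*(-12) - 20*5 - 5*(-12)*5)/(6 + 5)*(-1))*8 = (-12*(-132 + 144 + 348 - 100 + 300)/11*(-1))*8 = (-12*1/11*560*(-1))*8 = -6720/11*(-1)*8 = (6720/11)*8 = 53760/11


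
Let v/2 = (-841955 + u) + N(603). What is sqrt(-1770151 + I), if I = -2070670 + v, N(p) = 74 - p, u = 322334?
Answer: I*sqrt(4881121) ≈ 2209.3*I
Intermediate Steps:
v = -1040300 (v = 2*((-841955 + 322334) + (74 - 1*603)) = 2*(-519621 + (74 - 603)) = 2*(-519621 - 529) = 2*(-520150) = -1040300)
I = -3110970 (I = -2070670 - 1040300 = -3110970)
sqrt(-1770151 + I) = sqrt(-1770151 - 3110970) = sqrt(-4881121) = I*sqrt(4881121)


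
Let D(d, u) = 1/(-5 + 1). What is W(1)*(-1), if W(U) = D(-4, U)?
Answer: ¼ ≈ 0.25000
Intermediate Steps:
D(d, u) = -¼ (D(d, u) = 1/(-4) = -¼)
W(U) = -¼
W(1)*(-1) = -¼*(-1) = ¼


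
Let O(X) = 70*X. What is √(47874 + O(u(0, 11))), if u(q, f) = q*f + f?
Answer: 2*√12161 ≈ 220.55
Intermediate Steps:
u(q, f) = f + f*q (u(q, f) = f*q + f = f + f*q)
√(47874 + O(u(0, 11))) = √(47874 + 70*(11*(1 + 0))) = √(47874 + 70*(11*1)) = √(47874 + 70*11) = √(47874 + 770) = √48644 = 2*√12161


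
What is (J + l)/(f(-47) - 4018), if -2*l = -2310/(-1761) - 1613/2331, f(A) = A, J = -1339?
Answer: 733029481/2224850922 ≈ 0.32947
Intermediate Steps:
l = -848039/2736594 (l = -(-2310/(-1761) - 1613/2331)/2 = -(-2310*(-1/1761) - 1613*1/2331)/2 = -(770/587 - 1613/2331)/2 = -½*848039/1368297 = -848039/2736594 ≈ -0.30989)
(J + l)/(f(-47) - 4018) = (-1339 - 848039/2736594)/(-47 - 4018) = -3665147405/2736594/(-4065) = -3665147405/2736594*(-1/4065) = 733029481/2224850922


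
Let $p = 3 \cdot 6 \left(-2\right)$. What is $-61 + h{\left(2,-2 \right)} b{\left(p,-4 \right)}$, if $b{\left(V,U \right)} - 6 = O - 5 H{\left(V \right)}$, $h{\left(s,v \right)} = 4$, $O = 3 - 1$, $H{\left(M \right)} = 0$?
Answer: $-29$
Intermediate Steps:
$O = 2$ ($O = 3 - 1 = 2$)
$p = -36$ ($p = 18 \left(-2\right) = -36$)
$b{\left(V,U \right)} = 8$ ($b{\left(V,U \right)} = 6 + \left(2 - 0\right) = 6 + \left(2 + 0\right) = 6 + 2 = 8$)
$-61 + h{\left(2,-2 \right)} b{\left(p,-4 \right)} = -61 + 4 \cdot 8 = -61 + 32 = -29$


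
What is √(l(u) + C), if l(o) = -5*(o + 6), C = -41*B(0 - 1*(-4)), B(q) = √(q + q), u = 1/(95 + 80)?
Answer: √(-36785 - 100450*√2)/35 ≈ 12.083*I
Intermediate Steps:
u = 1/175 ≈ 0.0057143
B(q) = √2*√q (B(q) = √(2*q) = √2*√q)
C = -82*√2 (C = -41*√2*√(0 - 1*(-4)) = -41*√2*√(0 + 4) = -41*√2*√4 = -41*√2*2 = -82*√2 ≈ -115.97)
l(o) = -30 - 5*o (l(o) = -5*(6 + o) = -30 - 5*o)
√(l(u) + C) = √((-30 - 5*1/175) - 82*√2) = √((-30 - 1/35) - 82*√2) = √(-1051/35 - 82*√2)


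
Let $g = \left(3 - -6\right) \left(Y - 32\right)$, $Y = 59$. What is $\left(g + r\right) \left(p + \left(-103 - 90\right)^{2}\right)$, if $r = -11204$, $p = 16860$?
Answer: $-593088749$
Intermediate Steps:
$g = 243$ ($g = \left(3 - -6\right) \left(59 - 32\right) = \left(3 + 6\right) 27 = 9 \cdot 27 = 243$)
$\left(g + r\right) \left(p + \left(-103 - 90\right)^{2}\right) = \left(243 - 11204\right) \left(16860 + \left(-103 - 90\right)^{2}\right) = - 10961 \left(16860 + \left(-193\right)^{2}\right) = - 10961 \left(16860 + 37249\right) = \left(-10961\right) 54109 = -593088749$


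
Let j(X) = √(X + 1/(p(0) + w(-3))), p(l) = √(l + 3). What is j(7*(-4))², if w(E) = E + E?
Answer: -310/11 - √3/33 ≈ -28.234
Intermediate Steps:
w(E) = 2*E
p(l) = √(3 + l)
j(X) = √(X + 1/(-6 + √3)) (j(X) = √(X + 1/(√(3 + 0) + 2*(-3))) = √(X + 1/(√3 - 6)) = √(X + 1/(-6 + √3)))
j(7*(-4))² = (√(-1 + (7*(-4))*(6 - √3))/√(6 - √3))² = (√(-1 - 28*(6 - √3))/√(6 - √3))² = (√(-1 + (-168 + 28*√3))/√(6 - √3))² = (√(-169 + 28*√3)/√(6 - √3))² = (-169 + 28*√3)/(6 - √3)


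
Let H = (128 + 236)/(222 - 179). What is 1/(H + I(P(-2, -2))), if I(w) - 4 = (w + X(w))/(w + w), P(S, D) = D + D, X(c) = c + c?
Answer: 86/1201 ≈ 0.071607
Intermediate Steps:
X(c) = 2*c
P(S, D) = 2*D
H = 364/43 ≈ 8.4651
I(w) = 11/2 (I(w) = 4 + (w + 2*w)/(w + w) = 4 + (3*w)/((2*w)) = 4 + (3*w)*(1/(2*w)) = 4 + 3/2 = 11/2)
1/(H + I(P(-2, -2))) = 1/(364/43 + 11/2) = 1/(1201/86) = 86/1201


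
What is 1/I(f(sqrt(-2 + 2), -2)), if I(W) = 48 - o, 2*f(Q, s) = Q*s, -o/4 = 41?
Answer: 1/212 ≈ 0.0047170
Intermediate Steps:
o = -164 (o = -4*41 = -164)
f(Q, s) = Q*s/2 (f(Q, s) = (Q*s)/2 = Q*s/2)
I(W) = 212 (I(W) = 48 - 1*(-164) = 48 + 164 = 212)
1/I(f(sqrt(-2 + 2), -2)) = 1/212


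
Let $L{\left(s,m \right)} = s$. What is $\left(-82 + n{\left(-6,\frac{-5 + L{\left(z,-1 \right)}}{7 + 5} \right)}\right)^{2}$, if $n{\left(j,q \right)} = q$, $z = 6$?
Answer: $\frac{966289}{144} \approx 6710.3$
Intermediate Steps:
$\left(-82 + n{\left(-6,\frac{-5 + L{\left(z,-1 \right)}}{7 + 5} \right)}\right)^{2} = \left(-82 + \frac{-5 + 6}{7 + 5}\right)^{2} = \left(-82 + 1 \cdot \frac{1}{12}\right)^{2} = \left(-82 + \frac{1}{12}\right)^{2} = \left(- \frac{983}{12}\right)^{2} = \frac{966289}{144}$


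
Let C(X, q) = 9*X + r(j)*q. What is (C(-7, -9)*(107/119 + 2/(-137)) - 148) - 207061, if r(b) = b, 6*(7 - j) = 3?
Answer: -6759760957/32606 ≈ -2.0732e+5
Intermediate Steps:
j = 13/2 (j = 7 - ⅙*3 = 7 - ½ = 13/2 ≈ 6.5000)
C(X, q) = 9*X + 13*q/2
(C(-7, -9)*(107/119 + 2/(-137)) - 148) - 207061 = ((9*(-7) + (13/2)*(-9))*(107/119 + 2/(-137)) - 148) - 207061 = ((-63 - 117/2)*(107*(1/119) + 2*(-1/137)) - 148) - 207061 = (-243*(107/119 - 2/137)/2 - 148) - 207061 = (-243/2*14421/16303 - 148) - 207061 = (-3504303/32606 - 148) - 207061 = -8329991/32606 - 207061 = -6759760957/32606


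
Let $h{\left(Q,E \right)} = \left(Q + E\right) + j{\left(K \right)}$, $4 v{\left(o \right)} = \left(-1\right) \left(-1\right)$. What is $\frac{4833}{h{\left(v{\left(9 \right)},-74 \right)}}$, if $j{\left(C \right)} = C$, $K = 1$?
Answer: $- \frac{6444}{97} \approx -66.433$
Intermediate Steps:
$v{\left(o \right)} = \frac{1}{4}$ ($v{\left(o \right)} = \frac{\left(-1\right) \left(-1\right)}{4} = \frac{1}{4} \cdot 1 = \frac{1}{4}$)
$h{\left(Q,E \right)} = 1 + E + Q$ ($h{\left(Q,E \right)} = \left(Q + E\right) + 1 = \left(E + Q\right) + 1 = 1 + E + Q$)
$\frac{4833}{h{\left(v{\left(9 \right)},-74 \right)}} = \frac{4833}{1 - 74 + \frac{1}{4}} = \frac{4833}{- \frac{291}{4}} = 4833 \left(- \frac{4}{291}\right) = - \frac{6444}{97}$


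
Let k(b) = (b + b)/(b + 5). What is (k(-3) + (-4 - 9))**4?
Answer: 65536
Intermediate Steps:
k(b) = 2*b/(5 + b) (k(b) = (2*b)/(5 + b) = 2*b/(5 + b))
(k(-3) + (-4 - 9))**4 = (2*(-3)/(5 - 3) + (-4 - 9))**4 = (2*(-3)/2 - 13)**4 = (2*(-3)*(1/2) - 13)**4 = (-3 - 13)**4 = (-16)**4 = 65536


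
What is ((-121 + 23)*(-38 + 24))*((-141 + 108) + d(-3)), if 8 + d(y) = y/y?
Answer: -54880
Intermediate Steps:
d(y) = -7 (d(y) = -8 + y/y = -8 + 1 = -7)
((-121 + 23)*(-38 + 24))*((-141 + 108) + d(-3)) = ((-121 + 23)*(-38 + 24))*((-141 + 108) - 7) = (-98*(-14))*(-33 - 7) = 1372*(-40) = -54880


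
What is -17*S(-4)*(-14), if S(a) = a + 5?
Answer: 238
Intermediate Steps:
S(a) = 5 + a
-17*S(-4)*(-14) = -17*(5 - 4)*(-14) = -17*1*(-14) = -17*(-14) = 238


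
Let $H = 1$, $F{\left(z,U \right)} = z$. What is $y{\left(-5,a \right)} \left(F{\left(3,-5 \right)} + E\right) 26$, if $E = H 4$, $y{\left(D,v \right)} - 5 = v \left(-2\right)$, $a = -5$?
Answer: $2730$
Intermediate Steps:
$y{\left(D,v \right)} = 5 - 2 v$ ($y{\left(D,v \right)} = 5 + v \left(-2\right) = 5 - 2 v$)
$E = 4$ ($E = 1 \cdot 4 = 4$)
$y{\left(-5,a \right)} \left(F{\left(3,-5 \right)} + E\right) 26 = \left(5 - -10\right) \left(3 + 4\right) 26 = \left(5 + 10\right) 7 \cdot 26 = 15 \cdot 7 \cdot 26 = 105 \cdot 26 = 2730$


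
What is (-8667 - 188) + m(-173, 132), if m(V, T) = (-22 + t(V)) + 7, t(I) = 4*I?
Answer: -9562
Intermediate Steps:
m(V, T) = -15 + 4*V (m(V, T) = (-22 + 4*V) + 7 = -15 + 4*V)
(-8667 - 188) + m(-173, 132) = (-8667 - 188) + (-15 + 4*(-173)) = -8855 + (-15 - 692) = -8855 - 707 = -9562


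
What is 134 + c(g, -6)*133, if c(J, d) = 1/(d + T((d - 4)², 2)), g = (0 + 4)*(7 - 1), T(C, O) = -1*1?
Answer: 115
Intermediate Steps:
T(C, O) = -1
g = 24 (g = 4*6 = 24)
c(J, d) = 1/(-1 + d) (c(J, d) = 1/(d - 1) = 1/(-1 + d))
134 + c(g, -6)*133 = 134 + 133/(-1 - 6) = 134 + 133/(-7) = 134 - ⅐*133 = 134 - 19 = 115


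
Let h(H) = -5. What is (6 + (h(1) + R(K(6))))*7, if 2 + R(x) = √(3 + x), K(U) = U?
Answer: 14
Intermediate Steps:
R(x) = -2 + √(3 + x)
(6 + (h(1) + R(K(6))))*7 = (6 + (-5 + (-2 + √(3 + 6))))*7 = (6 + (-5 + (-2 + √9)))*7 = (6 + (-5 + (-2 + 3)))*7 = (6 + (-5 + 1))*7 = (6 - 4)*7 = 2*7 = 14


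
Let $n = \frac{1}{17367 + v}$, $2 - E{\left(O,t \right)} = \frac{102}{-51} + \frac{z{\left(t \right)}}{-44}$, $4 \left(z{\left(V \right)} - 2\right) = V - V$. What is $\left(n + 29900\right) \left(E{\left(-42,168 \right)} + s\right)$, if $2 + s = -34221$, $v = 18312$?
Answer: $- \frac{267702252422839}{261646} \approx -1.0231 \cdot 10^{9}$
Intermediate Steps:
$z{\left(V \right)} = 2$ ($z{\left(V \right)} = 2 + \frac{V - V}{4} = 2 + \frac{1}{4} \cdot 0 = 2 + 0 = 2$)
$s = -34223$ ($s = -2 - 34221 = -34223$)
$E{\left(O,t \right)} = \frac{89}{22}$ ($E{\left(O,t \right)} = 2 - \left(\frac{102}{-51} + \frac{2}{-44}\right) = 2 - \left(102 \left(- \frac{1}{51}\right) + 2 \left(- \frac{1}{44}\right)\right) = 2 - \left(-2 - \frac{1}{22}\right) = 2 - - \frac{45}{22} = 2 + \frac{45}{22} = \frac{89}{22}$)
$n = \frac{1}{35679}$ ($n = \frac{1}{17367 + 18312} = \frac{1}{35679} \approx 2.8028 \cdot 10^{-5}$)
$\left(n + 29900\right) \left(E{\left(-42,168 \right)} + s\right) = \left(\frac{1}{35679} + 29900\right) \left(\frac{89}{22} - 34223\right) = \frac{1066802101}{35679} \left(- \frac{752817}{22}\right) = - \frac{267702252422839}{261646}$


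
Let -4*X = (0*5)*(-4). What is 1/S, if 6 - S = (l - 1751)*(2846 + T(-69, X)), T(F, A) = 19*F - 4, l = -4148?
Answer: 1/9031375 ≈ 1.1073e-7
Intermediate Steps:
X = 0 (X = -0*5*(-4)/4 = -0*(-4) = -¼*0 = 0)
T(F, A) = -4 + 19*F
S = 9031375 (S = 6 - (-4148 - 1751)*(2846 + (-4 + 19*(-69))) = 6 - (-5899)*(2846 + (-4 - 1311)) = 6 - (-5899)*(2846 - 1315) = 6 - (-5899)*1531 = 6 - 1*(-9031369) = 6 + 9031369 = 9031375)
1/S = 1/9031375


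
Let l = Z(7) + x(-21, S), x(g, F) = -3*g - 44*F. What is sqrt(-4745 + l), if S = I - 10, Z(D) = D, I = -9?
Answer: I*sqrt(3839) ≈ 61.96*I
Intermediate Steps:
S = -19 (S = -9 - 10 = -19)
x(g, F) = -44*F - 3*g
l = 906 (l = 7 + (-44*(-19) - 3*(-21)) = 7 + (836 + 63) = 7 + 899 = 906)
sqrt(-4745 + l) = sqrt(-4745 + 906) = sqrt(-3839) = I*sqrt(3839)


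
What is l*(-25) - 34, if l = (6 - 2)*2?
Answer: -234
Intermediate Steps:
l = 8 (l = 4*2 = 8)
l*(-25) - 34 = 8*(-25) - 34 = -200 - 34 = -234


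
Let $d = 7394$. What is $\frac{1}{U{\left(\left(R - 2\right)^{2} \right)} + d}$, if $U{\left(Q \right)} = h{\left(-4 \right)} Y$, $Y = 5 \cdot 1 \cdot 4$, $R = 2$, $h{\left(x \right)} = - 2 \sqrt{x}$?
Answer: $\frac{3697}{27338818} + \frac{20 i}{13669409} \approx 0.00013523 + 1.4631 \cdot 10^{-6} i$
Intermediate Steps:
$Y = 20$ ($Y = 5 \cdot 4 = 20$)
$U{\left(Q \right)} = - 80 i$ ($U{\left(Q \right)} = - 2 \sqrt{-4} \cdot 20 = - 2 \cdot 2 i 20 = - 4 i 20 = - 80 i$)
$\frac{1}{U{\left(\left(R - 2\right)^{2} \right)} + d} = \frac{1}{- 80 i + 7394} = \frac{1}{7394 - 80 i} = \frac{7394 + 80 i}{54677636}$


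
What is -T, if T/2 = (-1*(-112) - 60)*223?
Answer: -23192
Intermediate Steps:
T = 23192 (T = 2*((-1*(-112) - 60)*223) = 2*((112 - 60)*223) = 2*(52*223) = 2*11596 = 23192)
-T = -1*23192 = -23192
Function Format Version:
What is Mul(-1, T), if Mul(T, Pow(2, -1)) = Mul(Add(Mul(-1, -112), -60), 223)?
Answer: -23192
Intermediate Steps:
T = 23192 (T = Mul(2, Mul(Add(Mul(-1, -112), -60), 223)) = Mul(2, Mul(Add(112, -60), 223)) = Mul(2, Mul(52, 223)) = Mul(2, 11596) = 23192)
Mul(-1, T) = Mul(-1, 23192) = -23192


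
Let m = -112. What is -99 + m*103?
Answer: -11635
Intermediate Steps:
-99 + m*103 = -99 - 112*103 = -99 - 11536 = -11635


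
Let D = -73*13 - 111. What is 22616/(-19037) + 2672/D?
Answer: -18709956/5044805 ≈ -3.7088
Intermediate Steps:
D = -1060 (D = -949 - 111 = -1060)
22616/(-19037) + 2672/D = 22616/(-19037) + 2672/(-1060) = 22616*(-1/19037) + 2672*(-1/1060) = -22616/19037 - 668/265 = -18709956/5044805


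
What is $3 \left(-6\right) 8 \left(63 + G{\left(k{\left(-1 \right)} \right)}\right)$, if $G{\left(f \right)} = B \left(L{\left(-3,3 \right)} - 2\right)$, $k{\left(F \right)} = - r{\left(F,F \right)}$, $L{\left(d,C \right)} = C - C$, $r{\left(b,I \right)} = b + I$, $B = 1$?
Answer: $-8784$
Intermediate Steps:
$r{\left(b,I \right)} = I + b$
$L{\left(d,C \right)} = 0$
$k{\left(F \right)} = - 2 F$ ($k{\left(F \right)} = - (F + F) = - 2 F$)
$G{\left(f \right)} = -2$ ($G{\left(f \right)} = 1 \left(0 - 2\right) = 1 \left(-2\right) = -2$)
$3 \left(-6\right) 8 \left(63 + G{\left(k{\left(-1 \right)} \right)}\right) = 3 \left(-6\right) 8 \left(63 - 2\right) = \left(-18\right) 8 \cdot 61 = \left(-144\right) 61 = -8784$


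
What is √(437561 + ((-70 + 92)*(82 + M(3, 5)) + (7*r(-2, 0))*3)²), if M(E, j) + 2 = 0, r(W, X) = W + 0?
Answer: 21*√7685 ≈ 1840.9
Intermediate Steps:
r(W, X) = W
M(E, j) = -2 (M(E, j) = -2 + 0 = -2)
√(437561 + ((-70 + 92)*(82 + M(3, 5)) + (7*r(-2, 0))*3)²) = √(437561 + ((-70 + 92)*(82 - 2) + (7*(-2))*3)²) = √(437561 + (22*80 - 14*3)²) = √(437561 + (1760 - 42)²) = √(437561 + 1718²) = √(437561 + 2951524) = √3389085 = 21*√7685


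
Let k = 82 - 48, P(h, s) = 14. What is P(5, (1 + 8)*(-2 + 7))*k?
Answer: 476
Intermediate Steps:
k = 34
P(5, (1 + 8)*(-2 + 7))*k = 14*34 = 476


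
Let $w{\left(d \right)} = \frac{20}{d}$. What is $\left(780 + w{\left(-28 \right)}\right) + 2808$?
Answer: $\frac{25111}{7} \approx 3587.3$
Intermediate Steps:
$\left(780 + w{\left(-28 \right)}\right) + 2808 = \left(780 + \frac{20}{-28}\right) + 2808 = \left(780 + 20 \left(- \frac{1}{28}\right)\right) + 2808 = \left(780 - \frac{5}{7}\right) + 2808 = \frac{5455}{7} + 2808 = \frac{25111}{7}$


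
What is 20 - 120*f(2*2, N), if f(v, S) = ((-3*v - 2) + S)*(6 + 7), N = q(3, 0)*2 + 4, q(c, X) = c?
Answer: 6260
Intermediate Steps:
N = 10 (N = 3*2 + 4 = 6 + 4 = 10)
f(v, S) = -26 - 39*v + 13*S (f(v, S) = ((-2 - 3*v) + S)*13 = (-2 + S - 3*v)*13 = -26 - 39*v + 13*S)
20 - 120*f(2*2, N) = 20 - 120*(-26 - 78*2 + 13*10) = 20 - 120*(-26 - 39*4 + 130) = 20 - 120*(-26 - 156 + 130) = 20 - 120*(-52) = 20 + 6240 = 6260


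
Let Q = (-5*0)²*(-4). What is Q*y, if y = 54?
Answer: 0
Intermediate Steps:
Q = 0 (Q = 0²*(-4) = 0*(-4) = 0)
Q*y = 0*54 = 0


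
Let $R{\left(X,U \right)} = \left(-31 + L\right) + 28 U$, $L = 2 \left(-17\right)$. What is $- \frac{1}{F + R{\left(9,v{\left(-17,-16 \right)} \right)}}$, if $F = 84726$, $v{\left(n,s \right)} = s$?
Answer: $- \frac{1}{84213} \approx -1.1875 \cdot 10^{-5}$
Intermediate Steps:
$L = -34$
$R{\left(X,U \right)} = -65 + 28 U$ ($R{\left(X,U \right)} = \left(-31 - 34\right) + 28 U = -65 + 28 U$)
$- \frac{1}{F + R{\left(9,v{\left(-17,-16 \right)} \right)}} = - \frac{1}{84726 + \left(-65 + 28 \left(-16\right)\right)} = - \frac{1}{84726 - 513} = - \frac{1}{84213}$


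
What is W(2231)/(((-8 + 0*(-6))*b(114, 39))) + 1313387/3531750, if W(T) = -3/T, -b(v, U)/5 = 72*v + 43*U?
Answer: 7723918551857/20769925083000 ≈ 0.37188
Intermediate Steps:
b(v, U) = -360*v - 215*U (b(v, U) = -5*(72*v + 43*U) = -5*(43*U + 72*v) = -360*v - 215*U)
W(2231)/(((-8 + 0*(-6))*b(114, 39))) + 1313387/3531750 = (-3/2231)/(((-8 + 0*(-6))*(-360*114 - 215*39))) + 1313387/3531750 = (-3*1/2231)/(((-8 + 0)*(-41040 - 8385))) + 1313387*(1/3531750) = -3/(2231*((-8*(-49425)))) + 1313387/3531750 = -3/2231/395400 + 1313387/3531750 = -3/2231*1/395400 + 1313387/3531750 = -1/294045800 + 1313387/3531750 = 7723918551857/20769925083000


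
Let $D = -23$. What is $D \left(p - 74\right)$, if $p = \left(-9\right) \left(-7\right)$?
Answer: $253$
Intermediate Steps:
$p = 63$
$D \left(p - 74\right) = - 23 \left(63 - 74\right) = \left(-23\right) \left(-11\right) = 253$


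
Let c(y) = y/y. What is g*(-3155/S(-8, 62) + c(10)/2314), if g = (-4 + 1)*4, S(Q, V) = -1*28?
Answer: -10951047/8099 ≈ -1352.1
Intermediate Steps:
c(y) = 1
S(Q, V) = -28
g = -12 (g = -3*4 = -12)
g*(-3155/S(-8, 62) + c(10)/2314) = -12*(-3155/(-28) + 1/2314) = -12*(-3155*(-1/28) + 1*(1/2314)) = -12*(3155/28 + 1/2314) = -12*3650349/32396 = -10951047/8099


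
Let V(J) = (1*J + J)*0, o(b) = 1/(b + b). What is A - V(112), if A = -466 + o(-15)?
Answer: -13981/30 ≈ -466.03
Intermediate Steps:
o(b) = 1/(2*b)
V(J) = 0 (V(J) = (J + J)*0 = (2*J)*0 = 0)
A = -13981/30 (A = -466 + (½)/(-15) = -466 + (½)*(-1/15) = -466 - 1/30 = -13981/30 ≈ -466.03)
A - V(112) = -13981/30 - 1*0 = -13981/30 + 0 = -13981/30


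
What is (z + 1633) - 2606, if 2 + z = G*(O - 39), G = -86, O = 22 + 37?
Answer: -2695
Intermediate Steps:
O = 59
z = -1722 (z = -2 - 86*(59 - 39) = -2 - 86*20 = -2 - 1720 = -1722)
(z + 1633) - 2606 = (-1722 + 1633) - 2606 = -89 - 2606 = -2695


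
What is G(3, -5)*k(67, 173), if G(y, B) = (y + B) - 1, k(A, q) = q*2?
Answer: -1038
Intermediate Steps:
k(A, q) = 2*q
G(y, B) = -1 + B + y (G(y, B) = (B + y) - 1 = -1 + B + y)
G(3, -5)*k(67, 173) = (-1 - 5 + 3)*(2*173) = -3*346 = -1038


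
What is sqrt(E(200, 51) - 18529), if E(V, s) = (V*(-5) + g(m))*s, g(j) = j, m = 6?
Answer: I*sqrt(69223) ≈ 263.1*I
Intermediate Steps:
E(V, s) = s*(6 - 5*V) (E(V, s) = (V*(-5) + 6)*s = (-5*V + 6)*s = (6 - 5*V)*s = s*(6 - 5*V))
sqrt(E(200, 51) - 18529) = sqrt(51*(6 - 5*200) - 18529) = sqrt(51*(6 - 1000) - 18529) = sqrt(51*(-994) - 18529) = sqrt(-50694 - 18529) = sqrt(-69223) = I*sqrt(69223)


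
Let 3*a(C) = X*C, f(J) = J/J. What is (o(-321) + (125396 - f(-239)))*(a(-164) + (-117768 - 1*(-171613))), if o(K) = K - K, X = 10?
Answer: 20050033525/3 ≈ 6.6833e+9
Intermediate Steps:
o(K) = 0
f(J) = 1
a(C) = 10*C/3 (a(C) = (10*C)/3 = 10*C/3)
(o(-321) + (125396 - f(-239)))*(a(-164) + (-117768 - 1*(-171613))) = (0 + (125396 - 1*1))*((10/3)*(-164) + (-117768 - 1*(-171613))) = (0 + (125396 - 1))*(-1640/3 + (-117768 + 171613)) = (0 + 125395)*(-1640/3 + 53845) = 125395*(159895/3) = 20050033525/3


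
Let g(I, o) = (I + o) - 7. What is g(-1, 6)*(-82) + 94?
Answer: 258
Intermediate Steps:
g(I, o) = -7 + I + o
g(-1, 6)*(-82) + 94 = (-7 - 1 + 6)*(-82) + 94 = -2*(-82) + 94 = 164 + 94 = 258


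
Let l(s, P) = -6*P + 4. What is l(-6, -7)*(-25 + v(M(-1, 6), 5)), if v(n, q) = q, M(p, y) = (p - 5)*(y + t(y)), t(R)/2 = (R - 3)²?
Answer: -920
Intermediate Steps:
t(R) = 2*(-3 + R)² (t(R) = 2*(R - 3)² = 2*(-3 + R)²)
M(p, y) = (-5 + p)*(y + 2*(-3 + y)²) (M(p, y) = (p - 5)*(y + 2*(-3 + y)²) = (-5 + p)*(y + 2*(-3 + y)²))
l(s, P) = 4 - 6*P
l(-6, -7)*(-25 + v(M(-1, 6), 5)) = (4 - 6*(-7))*(-25 + 5) = (4 + 42)*(-20) = 46*(-20) = -920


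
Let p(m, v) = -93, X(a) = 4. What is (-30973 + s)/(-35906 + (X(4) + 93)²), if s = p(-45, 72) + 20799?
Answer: 10267/26497 ≈ 0.38748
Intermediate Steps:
s = 20706 (s = -93 + 20799 = 20706)
(-30973 + s)/(-35906 + (X(4) + 93)²) = (-30973 + 20706)/(-35906 + (4 + 93)²) = -10267/(-35906 + 97²) = -10267/(-35906 + 9409) = -10267/(-26497) = -10267*(-1/26497) = 10267/26497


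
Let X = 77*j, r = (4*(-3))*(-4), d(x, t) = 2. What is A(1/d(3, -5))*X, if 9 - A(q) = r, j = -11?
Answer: 33033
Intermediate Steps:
r = 48 (r = -12*(-4) = 48)
A(q) = -39 (A(q) = 9 - 1*48 = 9 - 48 = -39)
X = -847 (X = 77*(-11) = -847)
A(1/d(3, -5))*X = -39*(-847) = 33033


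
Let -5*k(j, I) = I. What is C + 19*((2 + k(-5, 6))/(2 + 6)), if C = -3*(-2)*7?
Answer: 439/10 ≈ 43.900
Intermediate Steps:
C = 42 (C = 6*7 = 42)
k(j, I) = -I/5
C + 19*((2 + k(-5, 6))/(2 + 6)) = 42 + 19*((2 - 1/5*6)/(2 + 6)) = 42 + 19*((2 - 6/5)/8) = 42 + 19*((4/5)*(1/8)) = 42 + 19*(1/10) = 42 + 19/10 = 439/10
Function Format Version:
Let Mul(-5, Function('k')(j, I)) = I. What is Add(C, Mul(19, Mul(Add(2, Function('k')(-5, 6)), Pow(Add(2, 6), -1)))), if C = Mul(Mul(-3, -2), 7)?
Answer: Rational(439, 10) ≈ 43.900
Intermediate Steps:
C = 42 (C = Mul(6, 7) = 42)
Function('k')(j, I) = Mul(Rational(-1, 5), I)
Add(C, Mul(19, Mul(Add(2, Function('k')(-5, 6)), Pow(Add(2, 6), -1)))) = Add(42, Mul(19, Mul(Add(2, Mul(Rational(-1, 5), 6)), Pow(Add(2, 6), -1)))) = Add(42, Mul(19, Mul(Add(2, Rational(-6, 5)), Pow(8, -1)))) = Add(42, Mul(19, Mul(Rational(4, 5), Rational(1, 8)))) = Add(42, Mul(19, Rational(1, 10))) = Add(42, Rational(19, 10)) = Rational(439, 10)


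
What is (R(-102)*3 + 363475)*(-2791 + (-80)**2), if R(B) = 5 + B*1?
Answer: 1310731056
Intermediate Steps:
R(B) = 5 + B
(R(-102)*3 + 363475)*(-2791 + (-80)**2) = ((5 - 102)*3 + 363475)*(-2791 + (-80)**2) = (-97*3 + 363475)*(-2791 + 6400) = (-291 + 363475)*3609 = 363184*3609 = 1310731056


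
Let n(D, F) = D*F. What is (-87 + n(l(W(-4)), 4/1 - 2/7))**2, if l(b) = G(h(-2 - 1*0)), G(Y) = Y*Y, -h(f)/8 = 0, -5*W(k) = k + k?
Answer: 7569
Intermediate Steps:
W(k) = -2*k/5 (W(k) = -(k + k)/5 = -2*k/5)
h(f) = 0 (h(f) = -8*0 = 0)
G(Y) = Y**2
l(b) = 0 (l(b) = 0**2 = 0)
(-87 + n(l(W(-4)), 4/1 - 2/7))**2 = (-87 + 0*(4/1 - 2/7))**2 = (-87 + 0*(4*1 - 2*1/7))**2 = (-87 + 0*(4 - 2/7))**2 = (-87 + 0*(26/7))**2 = (-87 + 0)**2 = (-87)**2 = 7569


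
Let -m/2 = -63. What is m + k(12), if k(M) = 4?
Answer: 130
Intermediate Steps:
m = 126 (m = -2*(-63) = 126)
m + k(12) = 126 + 4 = 130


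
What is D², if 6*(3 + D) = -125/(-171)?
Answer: 8720209/1052676 ≈ 8.2838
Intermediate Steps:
D = -2953/1026 (D = -3 + (-125/(-171))/6 = -3 + (-125*(-1/171))/6 = -3 + (⅙)*(125/171) = -3 + 125/1026 = -2953/1026 ≈ -2.8782)
D² = (-2953/1026)² = 8720209/1052676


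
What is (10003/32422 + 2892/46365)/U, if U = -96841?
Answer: -185851173/48525282930410 ≈ -3.8300e-6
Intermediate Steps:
(10003/32422 + 2892/46365)/U = (10003/32422 + 2892/46365)/(-96841) = (10003*(1/32422) + 2892*(1/46365))*(-1/96841) = (10003/32422 + 964/15455)*(-1/96841) = (185851173/501082010)*(-1/96841) = -185851173/48525282930410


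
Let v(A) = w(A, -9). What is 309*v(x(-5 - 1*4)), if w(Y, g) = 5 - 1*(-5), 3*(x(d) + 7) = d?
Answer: 3090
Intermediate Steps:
x(d) = -7 + d/3
w(Y, g) = 10 (w(Y, g) = 5 + 5 = 10)
v(A) = 10
309*v(x(-5 - 1*4)) = 309*10 = 3090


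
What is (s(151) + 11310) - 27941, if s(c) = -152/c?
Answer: -2511433/151 ≈ -16632.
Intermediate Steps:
(s(151) + 11310) - 27941 = (-152/151 + 11310) - 27941 = 1707658/151 - 27941 = -2511433/151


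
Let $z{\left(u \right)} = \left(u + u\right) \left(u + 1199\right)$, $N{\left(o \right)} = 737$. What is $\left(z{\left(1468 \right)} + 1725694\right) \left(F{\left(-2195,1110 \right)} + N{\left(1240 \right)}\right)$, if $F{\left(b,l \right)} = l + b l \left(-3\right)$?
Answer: $69865842399182$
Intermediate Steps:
$z{\left(u \right)} = 2 u \left(1199 + u\right)$
$F{\left(b,l \right)} = l - 3 b l$ ($F{\left(b,l \right)} = l + b \left(- 3 l\right) = l - 3 b l$)
$\left(z{\left(1468 \right)} + 1725694\right) \left(F{\left(-2195,1110 \right)} + N{\left(1240 \right)}\right) = \left(2 \cdot 1468 \left(1199 + 1468\right) + 1725694\right) \left(1110 \left(1 - -6585\right) + 737\right) = \left(2 \cdot 1468 \cdot 2667 + 1725694\right) \left(1110 \left(1 + 6585\right) + 737\right) = \left(7830312 + 1725694\right) \left(1110 \cdot 6586 + 737\right) = 9556006 \left(7310460 + 737\right) = 9556006 \cdot 7311197 = 69865842399182$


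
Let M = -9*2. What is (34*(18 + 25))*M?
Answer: -26316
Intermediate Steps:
M = -18
(34*(18 + 25))*M = (34*(18 + 25))*(-18) = (34*43)*(-18) = 1462*(-18) = -26316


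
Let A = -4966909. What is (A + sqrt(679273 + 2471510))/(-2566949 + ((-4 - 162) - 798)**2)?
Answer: 4966909/1637653 - 3*sqrt(350087)/1637653 ≈ 3.0319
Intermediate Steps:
(A + sqrt(679273 + 2471510))/(-2566949 + ((-4 - 162) - 798)**2) = (-4966909 + sqrt(679273 + 2471510))/(-2566949 + ((-4 - 162) - 798)**2) = (-4966909 + sqrt(3150783))/(-2566949 + (-166 - 798)**2) = (-4966909 + 3*sqrt(350087))/(-2566949 + (-964)**2) = (-4966909 + 3*sqrt(350087))/(-2566949 + 929296) = (-4966909 + 3*sqrt(350087))/(-1637653) = (-4966909 + 3*sqrt(350087))*(-1/1637653) = 4966909/1637653 - 3*sqrt(350087)/1637653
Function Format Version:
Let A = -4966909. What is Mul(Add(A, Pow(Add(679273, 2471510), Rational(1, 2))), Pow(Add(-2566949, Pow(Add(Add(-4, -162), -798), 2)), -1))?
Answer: Add(Rational(4966909, 1637653), Mul(Rational(-3, 1637653), Pow(350087, Rational(1, 2)))) ≈ 3.0319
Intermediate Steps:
Mul(Add(A, Pow(Add(679273, 2471510), Rational(1, 2))), Pow(Add(-2566949, Pow(Add(Add(-4, -162), -798), 2)), -1)) = Mul(Add(-4966909, Pow(Add(679273, 2471510), Rational(1, 2))), Pow(Add(-2566949, Pow(Add(Add(-4, -162), -798), 2)), -1)) = Mul(Add(-4966909, Pow(3150783, Rational(1, 2))), Pow(Add(-2566949, Pow(Add(-166, -798), 2)), -1)) = Mul(Add(-4966909, Mul(3, Pow(350087, Rational(1, 2)))), Pow(Add(-2566949, Pow(-964, 2)), -1)) = Mul(Add(-4966909, Mul(3, Pow(350087, Rational(1, 2)))), Pow(Add(-2566949, 929296), -1)) = Mul(Add(-4966909, Mul(3, Pow(350087, Rational(1, 2)))), Pow(-1637653, -1)) = Mul(Add(-4966909, Mul(3, Pow(350087, Rational(1, 2)))), Rational(-1, 1637653)) = Add(Rational(4966909, 1637653), Mul(Rational(-3, 1637653), Pow(350087, Rational(1, 2))))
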